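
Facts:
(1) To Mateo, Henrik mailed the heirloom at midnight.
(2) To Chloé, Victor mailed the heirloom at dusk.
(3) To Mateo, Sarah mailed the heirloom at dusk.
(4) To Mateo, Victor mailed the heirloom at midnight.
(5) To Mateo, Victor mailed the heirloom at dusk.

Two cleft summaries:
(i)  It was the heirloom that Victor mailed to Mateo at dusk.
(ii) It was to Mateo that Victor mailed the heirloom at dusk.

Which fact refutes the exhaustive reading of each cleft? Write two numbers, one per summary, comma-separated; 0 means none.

Summary (i) focuses "the heirloom" (the thing); background agent = Victor, recipient = Mateo, setting = at dusk. No fact matches that background with a different thing, so 0.
Summary (ii) focuses "Mateo" (the recipient); background agent = Victor, thing = the heirloom, setting = at dusk. Fact (2) matches that background with recipient = Chloé — refutes (ii).

0, 2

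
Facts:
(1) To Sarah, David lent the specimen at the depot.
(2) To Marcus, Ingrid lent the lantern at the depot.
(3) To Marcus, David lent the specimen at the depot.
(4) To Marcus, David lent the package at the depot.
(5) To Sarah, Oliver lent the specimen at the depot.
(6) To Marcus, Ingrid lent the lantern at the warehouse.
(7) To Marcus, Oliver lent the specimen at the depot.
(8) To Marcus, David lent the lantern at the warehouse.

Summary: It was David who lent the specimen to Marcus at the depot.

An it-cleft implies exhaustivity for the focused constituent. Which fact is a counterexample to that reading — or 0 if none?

7

Focus of the cleft: "David" (the agent). Presupposed background: thing = the specimen, recipient = Marcus, setting = at the depot.
The exhaustive reading says no other agent fits that background.
But fact (7) also has thing = the specimen, recipient = Marcus, setting = at the depot, with agent = Oliver — so the exhaustive reading fails.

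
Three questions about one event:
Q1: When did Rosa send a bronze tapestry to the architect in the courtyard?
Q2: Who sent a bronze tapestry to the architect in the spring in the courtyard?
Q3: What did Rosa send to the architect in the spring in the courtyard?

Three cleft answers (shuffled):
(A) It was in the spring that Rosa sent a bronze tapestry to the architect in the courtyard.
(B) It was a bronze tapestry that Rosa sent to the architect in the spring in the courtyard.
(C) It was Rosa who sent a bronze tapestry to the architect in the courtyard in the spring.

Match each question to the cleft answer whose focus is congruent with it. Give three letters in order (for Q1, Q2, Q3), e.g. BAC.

ACB

Q1 asks about the time; cleft (A) focuses "in the spring", which is the time — so Q1 → A.
Q2 asks about the subject (agent); cleft (C) focuses "Rosa", which is the subject (agent) — so Q2 → C.
Q3 asks about the direct object; cleft (B) focuses "a bronze tapestry", which is the direct object — so Q3 → B.
Mapping: Q1→A, Q2→C, Q3→B.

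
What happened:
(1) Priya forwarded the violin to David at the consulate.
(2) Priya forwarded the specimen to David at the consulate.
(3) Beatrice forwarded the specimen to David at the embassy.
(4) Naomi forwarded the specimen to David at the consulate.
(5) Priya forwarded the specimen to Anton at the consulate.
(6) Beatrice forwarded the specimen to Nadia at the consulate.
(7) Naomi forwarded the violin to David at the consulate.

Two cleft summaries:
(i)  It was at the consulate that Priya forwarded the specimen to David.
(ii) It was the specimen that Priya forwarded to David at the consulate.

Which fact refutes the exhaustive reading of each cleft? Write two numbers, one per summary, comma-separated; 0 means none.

(i): focus "at the consulate". No fact shares agent = Priya, thing = the specimen, recipient = David with a different setting. 0.
(ii): focus "the specimen". Looking for agent = Priya, recipient = David, setting = at the consulate with some other thing — fact (1) has the violin there. Refuted.

0, 1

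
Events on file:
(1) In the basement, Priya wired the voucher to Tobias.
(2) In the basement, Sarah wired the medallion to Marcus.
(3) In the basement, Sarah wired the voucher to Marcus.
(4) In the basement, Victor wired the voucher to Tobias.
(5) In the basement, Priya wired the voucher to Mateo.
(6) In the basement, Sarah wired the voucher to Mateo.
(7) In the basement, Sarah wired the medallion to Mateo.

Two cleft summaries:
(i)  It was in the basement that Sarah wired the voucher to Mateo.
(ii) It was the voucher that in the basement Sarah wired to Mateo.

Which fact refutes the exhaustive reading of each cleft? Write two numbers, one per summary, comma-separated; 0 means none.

0, 7

Summary (i) focuses "in the basement" (the setting); background agent = Sarah, thing = the voucher, recipient = Mateo. No fact matches that background with a different setting, so 0.
Summary (ii) focuses "the voucher" (the thing); background agent = Sarah, recipient = Mateo, setting = in the basement. Fact (7) matches that background with thing = the medallion — refutes (ii).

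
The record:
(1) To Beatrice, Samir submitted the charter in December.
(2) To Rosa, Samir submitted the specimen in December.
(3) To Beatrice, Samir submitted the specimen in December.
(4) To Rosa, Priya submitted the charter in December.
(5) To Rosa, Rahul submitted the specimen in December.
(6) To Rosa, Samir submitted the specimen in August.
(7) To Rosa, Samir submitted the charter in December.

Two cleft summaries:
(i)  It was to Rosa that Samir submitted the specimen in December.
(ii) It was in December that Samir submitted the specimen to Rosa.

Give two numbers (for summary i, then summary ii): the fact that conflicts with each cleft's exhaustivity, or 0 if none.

(i): focus "Rosa". Looking for Samir as agent and the specimen as thing and in December as setting with some other recipient — fact (3) has Beatrice there. Refuted.
(ii): focus "in December". Looking for Samir as agent and the specimen as thing and Rosa as recipient with some other setting — fact (6) has in August there. Refuted.

3, 6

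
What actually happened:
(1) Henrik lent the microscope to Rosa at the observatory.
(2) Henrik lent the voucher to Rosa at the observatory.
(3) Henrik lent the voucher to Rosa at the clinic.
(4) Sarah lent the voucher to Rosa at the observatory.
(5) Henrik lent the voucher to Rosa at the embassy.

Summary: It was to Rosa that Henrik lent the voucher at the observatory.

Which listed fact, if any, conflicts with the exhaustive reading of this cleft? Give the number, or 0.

0

Focus of the cleft: "Rosa" (the recipient). Presupposed background: Henrik as agent and the voucher as thing and at the observatory as setting.
The exhaustive reading says no other recipient fits that background.
No listed fact matches the background with a different recipient. Exhaustivity holds.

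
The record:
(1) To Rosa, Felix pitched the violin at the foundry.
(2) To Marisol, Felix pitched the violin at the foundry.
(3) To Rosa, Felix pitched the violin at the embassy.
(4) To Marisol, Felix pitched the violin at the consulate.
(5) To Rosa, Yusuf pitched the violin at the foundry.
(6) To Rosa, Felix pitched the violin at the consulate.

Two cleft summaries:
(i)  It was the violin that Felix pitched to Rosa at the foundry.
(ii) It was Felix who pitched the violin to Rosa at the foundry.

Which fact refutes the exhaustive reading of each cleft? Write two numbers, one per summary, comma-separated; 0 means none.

0, 5

(i): focus "the violin". No fact shares agent = Felix, recipient = Rosa, setting = at the foundry with a different thing. 0.
(ii): focus "Felix". Looking for thing = the violin, recipient = Rosa, setting = at the foundry with some other agent — fact (5) has Yusuf there. Refuted.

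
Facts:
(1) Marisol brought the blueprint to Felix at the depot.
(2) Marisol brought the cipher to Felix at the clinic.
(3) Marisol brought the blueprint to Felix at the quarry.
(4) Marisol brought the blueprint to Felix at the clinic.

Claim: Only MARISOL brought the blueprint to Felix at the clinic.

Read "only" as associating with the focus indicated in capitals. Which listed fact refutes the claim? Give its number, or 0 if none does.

0

The capitals mark "Marisol" as focus. So "only" rules out other agents, with the rest (thing = the blueprint, recipient = Felix, setting = at the clinic) as background.
No fact matches thing = the blueprint, recipient = Felix, setting = at the clinic with a different agent — every other fact differs on at least one backgrounded slot. So no fact refutes it.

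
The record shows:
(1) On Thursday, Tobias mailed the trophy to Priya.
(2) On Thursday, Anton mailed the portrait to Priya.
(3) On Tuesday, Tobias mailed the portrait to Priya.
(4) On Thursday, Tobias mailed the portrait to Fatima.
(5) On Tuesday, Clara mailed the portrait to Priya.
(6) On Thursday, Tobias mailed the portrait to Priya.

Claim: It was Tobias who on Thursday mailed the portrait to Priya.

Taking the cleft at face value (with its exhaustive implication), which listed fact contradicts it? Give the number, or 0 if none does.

2

Focus of the cleft: "Tobias" (the agent). Presupposed background: same thing, recipient, setting (the portrait / Priya / on Thursday).
Exhaustivity: Tobias is the only agent satisfying that background.
Fact (2) shares the background but with agent = Anton; exhaustivity is violated.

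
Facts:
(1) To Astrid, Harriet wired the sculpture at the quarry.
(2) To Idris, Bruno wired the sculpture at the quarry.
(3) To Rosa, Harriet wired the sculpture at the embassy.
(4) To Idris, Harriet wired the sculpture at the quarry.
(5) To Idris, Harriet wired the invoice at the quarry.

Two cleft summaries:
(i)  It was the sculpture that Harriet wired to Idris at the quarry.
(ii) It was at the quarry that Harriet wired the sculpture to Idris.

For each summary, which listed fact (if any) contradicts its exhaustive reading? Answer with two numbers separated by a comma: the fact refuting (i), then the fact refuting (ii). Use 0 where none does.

5, 0

Summary (i) focuses "the sculpture" (the thing); background agent = Harriet, recipient = Idris, setting = at the quarry. Fact (5) matches that background with thing = the invoice — refutes (i).
Summary (ii) focuses "at the quarry" (the setting); background agent = Harriet, thing = the sculpture, recipient = Idris. No fact matches that background with a different setting, so 0.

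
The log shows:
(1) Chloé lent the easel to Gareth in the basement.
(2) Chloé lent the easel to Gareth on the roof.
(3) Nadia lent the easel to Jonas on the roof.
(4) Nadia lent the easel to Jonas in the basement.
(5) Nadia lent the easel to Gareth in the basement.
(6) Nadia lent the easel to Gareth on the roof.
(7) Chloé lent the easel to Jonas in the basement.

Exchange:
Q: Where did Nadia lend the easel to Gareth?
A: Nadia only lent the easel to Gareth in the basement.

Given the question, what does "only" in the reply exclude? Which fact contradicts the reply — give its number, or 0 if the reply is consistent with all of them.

6

Answering "Where did ...?" puts focus on the setting — here, "in the basement".
"Only" then excludes alternative settings while the background — same agent, thing, recipient (Nadia / the easel / Gareth) — is held fixed.
Fact (6) keeps same agent, thing, recipient (Nadia / the easel / Gareth) but has setting = on the roof; that refutes the reply.
(Fact (4) would refute a reading with focus on the recipient — but that is not what the question asks.)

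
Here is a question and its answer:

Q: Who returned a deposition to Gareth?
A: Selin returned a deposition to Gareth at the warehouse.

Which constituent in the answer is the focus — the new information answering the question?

The wh-word "who" asks about the subject (agent).
In the answer, "a deposition" and "to Gareth" are given — repeated from the question.
"at the warehouse" is also new, but it specifies the location, which is not what the question asks about — so it is not the focus.
The constituent filling the subject (agent) gap is "Selin"; that is the focus.

Selin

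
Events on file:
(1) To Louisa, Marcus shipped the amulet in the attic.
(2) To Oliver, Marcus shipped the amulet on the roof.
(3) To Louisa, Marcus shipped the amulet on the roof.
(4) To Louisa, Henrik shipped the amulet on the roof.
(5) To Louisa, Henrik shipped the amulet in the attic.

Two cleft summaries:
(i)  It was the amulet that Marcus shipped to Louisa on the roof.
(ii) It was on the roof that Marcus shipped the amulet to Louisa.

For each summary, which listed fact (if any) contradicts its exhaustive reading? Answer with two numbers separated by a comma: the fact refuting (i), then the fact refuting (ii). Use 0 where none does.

Summary (i) focuses "the amulet" (the thing); background Marcus as agent and Louisa as recipient and on the roof as setting. No fact matches that background with a different thing, so 0.
Summary (ii) focuses "on the roof" (the setting); background Marcus as agent and the amulet as thing and Louisa as recipient. Fact (1) matches that background with setting = in the attic — refutes (ii).

0, 1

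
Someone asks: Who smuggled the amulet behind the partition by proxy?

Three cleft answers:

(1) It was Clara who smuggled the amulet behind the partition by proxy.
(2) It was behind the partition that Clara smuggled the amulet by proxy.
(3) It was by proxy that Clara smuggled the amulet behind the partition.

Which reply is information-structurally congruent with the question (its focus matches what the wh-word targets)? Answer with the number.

1

The question word "who" targets the subject (agent).
Option (1) clefts "Clara" — that matches what the question asks about.
Option (2) clefts "behind the partition" — the location, not what was asked.
Option (3) clefts "by proxy" — the manner, not what was asked.
So the congruent reply is (1).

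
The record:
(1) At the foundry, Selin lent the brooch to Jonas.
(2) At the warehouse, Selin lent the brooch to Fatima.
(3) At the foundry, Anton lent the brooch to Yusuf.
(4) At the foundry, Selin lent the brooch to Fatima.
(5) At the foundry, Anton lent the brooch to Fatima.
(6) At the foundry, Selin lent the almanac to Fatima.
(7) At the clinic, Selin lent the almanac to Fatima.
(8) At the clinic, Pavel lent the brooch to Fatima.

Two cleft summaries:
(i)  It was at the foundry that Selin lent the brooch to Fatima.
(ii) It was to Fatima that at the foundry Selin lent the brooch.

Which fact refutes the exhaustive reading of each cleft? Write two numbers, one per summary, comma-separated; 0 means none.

Summary (i) focuses "at the foundry" (the setting); background agent = Selin, thing = the brooch, recipient = Fatima. Fact (2) matches that background with setting = at the warehouse — refutes (i).
Summary (ii) focuses "Fatima" (the recipient); background agent = Selin, thing = the brooch, setting = at the foundry. Fact (1) matches that background with recipient = Jonas — refutes (ii).

2, 1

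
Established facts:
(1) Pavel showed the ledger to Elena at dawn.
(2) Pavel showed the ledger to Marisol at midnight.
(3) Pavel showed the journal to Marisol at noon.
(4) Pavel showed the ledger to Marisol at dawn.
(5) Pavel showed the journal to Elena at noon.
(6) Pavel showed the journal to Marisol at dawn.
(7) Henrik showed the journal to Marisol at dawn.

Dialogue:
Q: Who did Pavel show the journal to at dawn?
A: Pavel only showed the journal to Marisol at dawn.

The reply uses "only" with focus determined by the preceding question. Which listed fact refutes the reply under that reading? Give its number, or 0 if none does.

0

The question "Who did ... to ...?" targets the recipient, so in the reply the focus falls on "Marisol".
So "only" ranges over recipients; the rest (Pavel as agent and the journal as thing and at dawn as setting) is presupposed.
No fact keeps Pavel as agent and the journal as thing and at dawn as setting while changing the recipient; every other fact differs on something backgrounded. The reply stands.
(Fact (3) would refute a reading with focus on the setting — but that is not what the question asks.)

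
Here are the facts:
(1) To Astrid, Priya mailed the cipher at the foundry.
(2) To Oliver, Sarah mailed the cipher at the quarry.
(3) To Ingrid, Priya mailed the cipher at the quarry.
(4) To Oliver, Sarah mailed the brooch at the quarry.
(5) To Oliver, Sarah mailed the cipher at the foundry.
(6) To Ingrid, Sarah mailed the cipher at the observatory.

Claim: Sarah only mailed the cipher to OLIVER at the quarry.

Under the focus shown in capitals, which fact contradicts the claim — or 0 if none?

0

The capitals mark "Oliver" as focus. So "only" rules out other recipients, with the rest (agent = Sarah, thing = the cipher, setting = at the quarry) as background.
Every other fact changes something in the background, not just the recipient. Nothing refutes the claim.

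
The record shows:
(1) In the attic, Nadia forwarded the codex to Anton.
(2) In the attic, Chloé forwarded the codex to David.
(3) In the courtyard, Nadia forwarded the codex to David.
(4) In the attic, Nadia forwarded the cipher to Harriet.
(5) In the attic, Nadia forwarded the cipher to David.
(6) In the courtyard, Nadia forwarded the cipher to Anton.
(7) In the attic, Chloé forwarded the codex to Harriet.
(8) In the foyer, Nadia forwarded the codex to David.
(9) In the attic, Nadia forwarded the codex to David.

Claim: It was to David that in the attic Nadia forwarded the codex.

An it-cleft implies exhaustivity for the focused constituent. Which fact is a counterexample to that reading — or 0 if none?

Focus of the cleft: "David" (the recipient). Presupposed background: Nadia as agent and the codex as thing and in the attic as setting.
Exhaustivity: David is the only recipient satisfying that background.
Fact (1) shares the background but with recipient = Anton; exhaustivity is violated.

1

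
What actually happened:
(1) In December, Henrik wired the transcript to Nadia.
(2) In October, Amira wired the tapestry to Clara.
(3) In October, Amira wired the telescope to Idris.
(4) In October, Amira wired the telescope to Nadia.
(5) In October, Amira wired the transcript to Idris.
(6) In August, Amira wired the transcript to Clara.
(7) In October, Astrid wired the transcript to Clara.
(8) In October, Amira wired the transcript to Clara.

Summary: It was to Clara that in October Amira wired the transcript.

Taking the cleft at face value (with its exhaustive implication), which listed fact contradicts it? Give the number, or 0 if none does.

Focus of the cleft: "Clara" (the recipient). Presupposed background: Amira as agent and the transcript as thing and in October as setting.
Exhaustivity: Clara is the only recipient satisfying that background.
But fact (5) also has Amira as agent and the transcript as thing and in October as setting, with recipient = Idris — so the exhaustive reading fails.

5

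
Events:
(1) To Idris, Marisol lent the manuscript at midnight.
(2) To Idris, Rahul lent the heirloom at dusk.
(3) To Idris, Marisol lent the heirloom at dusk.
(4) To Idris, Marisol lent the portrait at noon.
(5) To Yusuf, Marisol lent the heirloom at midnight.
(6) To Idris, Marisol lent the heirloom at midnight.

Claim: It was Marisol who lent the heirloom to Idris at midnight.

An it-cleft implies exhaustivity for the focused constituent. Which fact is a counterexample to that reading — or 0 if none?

0

The cleft puts "Marisol" in focus and presupposes the open proposition with same thing, recipient, setting (the heirloom / Idris / at midnight).
The exhaustive reading says no other agent fits that background.
Every other fact differs from the presupposition on some backgrounded slot, so none challenges the exhaustivity.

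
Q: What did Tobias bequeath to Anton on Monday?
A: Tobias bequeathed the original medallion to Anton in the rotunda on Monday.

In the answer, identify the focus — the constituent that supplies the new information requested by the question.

The wh-word "what" asks about the direct object.
In the answer, "Tobias", "to Anton" and "on Monday" are given — repeated from the question.
"in the rotunda" is also new, but it specifies the location, which is not what the question asks about — so it is not the focus.
The constituent filling the direct object gap is "the original medallion"; that is the focus.

the original medallion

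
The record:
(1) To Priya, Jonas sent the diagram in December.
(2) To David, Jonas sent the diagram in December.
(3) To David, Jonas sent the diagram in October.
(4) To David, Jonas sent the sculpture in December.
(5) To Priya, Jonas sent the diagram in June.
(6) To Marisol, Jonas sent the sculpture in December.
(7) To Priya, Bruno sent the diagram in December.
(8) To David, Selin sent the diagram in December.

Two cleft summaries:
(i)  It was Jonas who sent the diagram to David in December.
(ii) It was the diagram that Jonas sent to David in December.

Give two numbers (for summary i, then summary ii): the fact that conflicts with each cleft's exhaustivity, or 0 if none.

Summary (i) focuses "Jonas" (the agent); background thing = the diagram, recipient = David, setting = in December. Fact (8) matches that background with agent = Selin — refutes (i).
Summary (ii) focuses "the diagram" (the thing); background agent = Jonas, recipient = David, setting = in December. Fact (4) matches that background with thing = the sculpture — refutes (ii).

8, 4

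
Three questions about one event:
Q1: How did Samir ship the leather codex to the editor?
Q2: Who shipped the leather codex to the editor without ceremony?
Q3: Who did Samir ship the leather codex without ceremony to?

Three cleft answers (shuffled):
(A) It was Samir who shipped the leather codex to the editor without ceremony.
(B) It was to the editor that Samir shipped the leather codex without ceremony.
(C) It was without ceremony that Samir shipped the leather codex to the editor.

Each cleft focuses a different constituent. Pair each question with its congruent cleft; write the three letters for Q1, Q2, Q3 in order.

CAB

Q1 asks about the manner; cleft (C) focuses "without ceremony", which is the manner — so Q1 → C.
Q2 asks about the subject (agent); cleft (A) focuses "Samir", which is the subject (agent) — so Q2 → A.
Q3 asks about the recipient; cleft (B) focuses "to the editor", which is the recipient — so Q3 → B.
Mapping: Q1→C, Q2→A, Q3→B.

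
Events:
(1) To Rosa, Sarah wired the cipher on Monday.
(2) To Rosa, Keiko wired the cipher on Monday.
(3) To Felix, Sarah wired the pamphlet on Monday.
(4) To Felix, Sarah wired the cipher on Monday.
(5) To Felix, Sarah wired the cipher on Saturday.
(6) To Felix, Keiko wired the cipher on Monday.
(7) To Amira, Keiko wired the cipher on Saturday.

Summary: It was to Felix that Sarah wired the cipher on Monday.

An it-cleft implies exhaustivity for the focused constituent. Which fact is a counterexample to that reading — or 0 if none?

1

Focus of the cleft: "Felix" (the recipient). Presupposed background: same agent, thing, setting (Sarah / the cipher / on Monday).
Exhaustivity: Felix is the only recipient satisfying that background.
Fact (1) shares the background but with recipient = Rosa; exhaustivity is violated.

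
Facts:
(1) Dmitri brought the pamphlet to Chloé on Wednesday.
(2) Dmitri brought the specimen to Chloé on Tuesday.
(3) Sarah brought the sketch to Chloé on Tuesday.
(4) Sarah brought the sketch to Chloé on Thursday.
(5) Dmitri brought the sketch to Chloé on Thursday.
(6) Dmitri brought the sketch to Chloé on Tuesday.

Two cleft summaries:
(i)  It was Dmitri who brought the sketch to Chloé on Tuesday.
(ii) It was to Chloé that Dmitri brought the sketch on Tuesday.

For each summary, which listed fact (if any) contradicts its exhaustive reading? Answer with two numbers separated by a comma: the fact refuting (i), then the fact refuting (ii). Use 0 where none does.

3, 0

Summary (i) focuses "Dmitri" (the agent); background thing = the sketch, recipient = Chloé, setting = on Tuesday. Fact (3) matches that background with agent = Sarah — refutes (i).
Summary (ii) focuses "Chloé" (the recipient); background agent = Dmitri, thing = the sketch, setting = on Tuesday. No fact matches that background with a different recipient, so 0.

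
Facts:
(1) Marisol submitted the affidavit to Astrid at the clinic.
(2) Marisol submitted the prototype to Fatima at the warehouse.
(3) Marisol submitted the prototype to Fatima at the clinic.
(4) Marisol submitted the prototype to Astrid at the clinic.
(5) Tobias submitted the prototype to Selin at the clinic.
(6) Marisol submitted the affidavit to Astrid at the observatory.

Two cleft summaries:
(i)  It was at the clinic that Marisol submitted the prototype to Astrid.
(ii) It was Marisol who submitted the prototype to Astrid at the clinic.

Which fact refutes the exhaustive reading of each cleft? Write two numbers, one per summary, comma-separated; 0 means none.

0, 0

Summary (i) focuses "at the clinic" (the setting); background agent = Marisol, thing = the prototype, recipient = Astrid. No fact matches that background with a different setting, so 0.
Summary (ii) focuses "Marisol" (the agent); background thing = the prototype, recipient = Astrid, setting = at the clinic. No fact matches that background with a different agent, so 0.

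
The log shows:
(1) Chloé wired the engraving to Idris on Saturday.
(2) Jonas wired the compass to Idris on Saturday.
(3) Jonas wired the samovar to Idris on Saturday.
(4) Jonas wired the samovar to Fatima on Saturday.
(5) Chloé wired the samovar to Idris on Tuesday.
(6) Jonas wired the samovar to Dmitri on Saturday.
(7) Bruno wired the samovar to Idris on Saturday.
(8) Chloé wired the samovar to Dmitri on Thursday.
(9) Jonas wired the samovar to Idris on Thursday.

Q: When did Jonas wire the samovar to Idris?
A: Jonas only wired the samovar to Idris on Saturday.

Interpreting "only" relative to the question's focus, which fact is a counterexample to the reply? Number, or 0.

9

The question "When did ...?" targets the setting, so in the reply the focus falls on "on Saturday".
"Only" then excludes alternative settings while the background — same agent, thing, recipient (Jonas / the samovar / Idris) — is held fixed.
Fact (9) shares the background with a different setting (on Thursday) — counterexample.
(Fact (2) would refute a reading with focus on the thing — but that is not what the question asks.)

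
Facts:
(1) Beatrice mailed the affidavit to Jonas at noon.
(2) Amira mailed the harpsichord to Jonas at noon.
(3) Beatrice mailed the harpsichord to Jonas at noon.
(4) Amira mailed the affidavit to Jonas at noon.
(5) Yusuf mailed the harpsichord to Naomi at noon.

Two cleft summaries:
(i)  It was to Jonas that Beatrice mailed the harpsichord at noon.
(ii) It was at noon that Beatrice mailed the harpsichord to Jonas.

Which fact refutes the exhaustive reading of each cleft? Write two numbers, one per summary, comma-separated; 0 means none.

0, 0

Summary (i) focuses "Jonas" (the recipient); background same agent, thing, setting (Beatrice / the harpsichord / at noon). No fact matches that background with a different recipient, so 0.
Summary (ii) focuses "at noon" (the setting); background same agent, thing, recipient (Beatrice / the harpsichord / Jonas). No fact matches that background with a different setting, so 0.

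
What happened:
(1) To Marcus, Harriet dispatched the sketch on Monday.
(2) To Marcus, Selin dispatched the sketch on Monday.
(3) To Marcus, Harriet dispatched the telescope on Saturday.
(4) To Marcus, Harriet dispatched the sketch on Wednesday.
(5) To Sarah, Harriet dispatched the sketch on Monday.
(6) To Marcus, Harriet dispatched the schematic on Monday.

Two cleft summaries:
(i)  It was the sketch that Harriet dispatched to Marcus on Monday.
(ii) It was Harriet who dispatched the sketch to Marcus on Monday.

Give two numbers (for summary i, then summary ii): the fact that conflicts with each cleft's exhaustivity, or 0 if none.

(i): focus "the sketch". Looking for agent = Harriet, recipient = Marcus, setting = on Monday with some other thing — fact (6) has the schematic there. Refuted.
(ii): focus "Harriet". Looking for thing = the sketch, recipient = Marcus, setting = on Monday with some other agent — fact (2) has Selin there. Refuted.

6, 2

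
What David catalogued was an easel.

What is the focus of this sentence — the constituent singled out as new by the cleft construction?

In a pseudo-cleft "What ... was X", the post-copular constituent X is the focus.
Here the focus is "an easel". The backgrounded (presupposed) material includes "David".

an easel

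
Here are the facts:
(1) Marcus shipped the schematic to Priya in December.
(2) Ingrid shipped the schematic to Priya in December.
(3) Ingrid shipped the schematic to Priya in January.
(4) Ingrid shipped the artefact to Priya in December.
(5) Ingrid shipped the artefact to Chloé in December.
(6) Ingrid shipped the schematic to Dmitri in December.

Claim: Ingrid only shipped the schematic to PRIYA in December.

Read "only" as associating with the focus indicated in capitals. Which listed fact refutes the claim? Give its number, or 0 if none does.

6

The capitals mark "Priya" as focus. So "only" rules out other recipients, with the rest (same agent, thing, setting (Ingrid / the schematic / in December)) as background.
Fact (6) matches on same agent, thing, setting (Ingrid / the schematic / in December), but has recipient = Dmitri instead. That refutes the claim.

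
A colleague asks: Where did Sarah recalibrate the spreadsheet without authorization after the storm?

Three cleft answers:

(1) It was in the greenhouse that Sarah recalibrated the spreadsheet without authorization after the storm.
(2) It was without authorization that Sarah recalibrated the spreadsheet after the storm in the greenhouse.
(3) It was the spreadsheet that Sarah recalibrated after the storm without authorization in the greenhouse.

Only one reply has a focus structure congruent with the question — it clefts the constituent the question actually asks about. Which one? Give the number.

1

The question word "where" targets the location.
Option (1) clefts "in the greenhouse" — that matches what the question asks about.
Option (2) clefts "without authorization" — the manner, not what was asked.
Option (3) clefts "the spreadsheet" — the direct object, not what was asked.
So the congruent reply is (1).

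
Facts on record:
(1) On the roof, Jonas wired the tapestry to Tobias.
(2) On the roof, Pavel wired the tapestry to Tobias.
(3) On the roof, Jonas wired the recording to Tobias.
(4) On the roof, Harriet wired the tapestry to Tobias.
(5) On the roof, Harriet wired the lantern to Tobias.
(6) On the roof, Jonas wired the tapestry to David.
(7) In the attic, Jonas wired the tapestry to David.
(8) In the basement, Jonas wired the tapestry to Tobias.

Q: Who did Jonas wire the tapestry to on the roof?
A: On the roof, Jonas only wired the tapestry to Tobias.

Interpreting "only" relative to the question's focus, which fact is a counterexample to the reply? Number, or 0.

6

Answering "Who did ... to ...?" puts focus on the recipient — here, "Tobias".
So "only" ranges over recipients; the rest (agent = Jonas, thing = the tapestry, setting = on the roof) is presupposed.
Fact (6) shares the background with a different recipient (David) — counterexample.
(Fact (8) would refute a reading with focus on the setting — but that is not what the question asks.)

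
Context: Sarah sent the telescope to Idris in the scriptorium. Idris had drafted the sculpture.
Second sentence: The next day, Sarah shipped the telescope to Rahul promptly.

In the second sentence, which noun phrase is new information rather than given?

Rahul

"Sarah" and "the telescope" in the second sentence are given — already mentioned in the context.
"Rahul" has no antecedent in the context; it is discourse-new.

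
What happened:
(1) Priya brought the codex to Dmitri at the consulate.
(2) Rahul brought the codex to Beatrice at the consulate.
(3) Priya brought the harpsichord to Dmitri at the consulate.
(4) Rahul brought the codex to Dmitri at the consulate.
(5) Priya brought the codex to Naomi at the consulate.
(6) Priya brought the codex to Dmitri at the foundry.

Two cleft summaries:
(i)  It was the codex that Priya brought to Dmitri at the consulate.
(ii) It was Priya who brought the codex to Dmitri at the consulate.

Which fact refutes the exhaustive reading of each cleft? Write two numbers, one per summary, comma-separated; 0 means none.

3, 4

Summary (i) focuses "the codex" (the thing); background Priya as agent and Dmitri as recipient and at the consulate as setting. Fact (3) matches that background with thing = the harpsichord — refutes (i).
Summary (ii) focuses "Priya" (the agent); background the codex as thing and Dmitri as recipient and at the consulate as setting. Fact (4) matches that background with agent = Rahul — refutes (ii).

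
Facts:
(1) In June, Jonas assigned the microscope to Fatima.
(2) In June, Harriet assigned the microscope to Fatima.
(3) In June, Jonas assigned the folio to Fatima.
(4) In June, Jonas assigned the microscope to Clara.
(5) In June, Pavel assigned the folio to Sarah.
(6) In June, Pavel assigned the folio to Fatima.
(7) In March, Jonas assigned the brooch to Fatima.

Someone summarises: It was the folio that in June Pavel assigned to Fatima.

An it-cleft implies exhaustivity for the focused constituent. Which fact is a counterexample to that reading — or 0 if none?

0

The cleft puts "the folio" in focus and presupposes the open proposition with same agent, recipient, setting (Pavel / Fatima / in June).
Exhaustivity: the folio is the only thing satisfying that background.
Every other fact differs from the presupposition on some backgrounded slot, so none challenges the exhaustivity.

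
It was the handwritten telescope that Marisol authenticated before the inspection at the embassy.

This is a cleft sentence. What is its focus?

In an it-cleft "It was X that/who ...", the clefted constituent X is the focus; the that/who-clause expresses the presupposed open proposition.
Here the focus is "the handwritten telescope". The backgrounded (presupposed) material includes "Marisol", "before the inspection" and "at the embassy".

the handwritten telescope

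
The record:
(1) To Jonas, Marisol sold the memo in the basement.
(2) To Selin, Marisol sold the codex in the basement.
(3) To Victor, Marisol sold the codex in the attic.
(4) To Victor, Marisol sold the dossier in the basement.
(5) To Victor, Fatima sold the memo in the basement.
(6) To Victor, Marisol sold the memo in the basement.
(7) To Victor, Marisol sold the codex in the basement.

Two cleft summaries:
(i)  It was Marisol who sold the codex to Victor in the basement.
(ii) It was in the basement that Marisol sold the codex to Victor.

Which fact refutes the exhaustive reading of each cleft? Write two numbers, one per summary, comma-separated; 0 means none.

0, 3

Summary (i) focuses "Marisol" (the agent); background thing = the codex, recipient = Victor, setting = in the basement. No fact matches that background with a different agent, so 0.
Summary (ii) focuses "in the basement" (the setting); background agent = Marisol, thing = the codex, recipient = Victor. Fact (3) matches that background with setting = in the attic — refutes (ii).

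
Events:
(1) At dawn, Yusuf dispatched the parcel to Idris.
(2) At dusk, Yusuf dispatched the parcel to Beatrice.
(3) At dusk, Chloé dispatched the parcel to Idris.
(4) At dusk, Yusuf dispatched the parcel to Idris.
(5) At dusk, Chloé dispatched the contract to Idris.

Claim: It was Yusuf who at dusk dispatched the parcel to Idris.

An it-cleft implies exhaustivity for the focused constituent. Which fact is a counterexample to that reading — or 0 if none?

The cleft puts "Yusuf" in focus and presupposes the open proposition with the parcel as thing and Idris as recipient and at dusk as setting.
The exhaustive reading says no other agent fits that background.
But fact (3) also has the parcel as thing and Idris as recipient and at dusk as setting, with agent = Chloé — so the exhaustive reading fails.

3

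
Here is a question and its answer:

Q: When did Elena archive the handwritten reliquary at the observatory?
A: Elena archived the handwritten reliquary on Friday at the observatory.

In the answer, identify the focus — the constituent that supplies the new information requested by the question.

on Friday

The wh-word "when" asks about the time.
In the answer, "Elena", "the handwritten reliquary" and "at the observatory" are given — repeated from the question.
The constituent filling the time gap is "on Friday"; that is the focus and would carry nuclear stress.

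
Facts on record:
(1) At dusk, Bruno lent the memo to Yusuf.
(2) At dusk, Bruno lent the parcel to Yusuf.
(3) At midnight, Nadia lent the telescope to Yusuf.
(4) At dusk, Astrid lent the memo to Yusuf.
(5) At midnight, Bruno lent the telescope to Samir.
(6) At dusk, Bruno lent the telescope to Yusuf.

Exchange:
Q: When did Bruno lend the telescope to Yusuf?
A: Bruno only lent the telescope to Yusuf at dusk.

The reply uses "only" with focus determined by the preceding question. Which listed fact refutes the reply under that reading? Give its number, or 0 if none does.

Answering "When did ...?" puts focus on the setting — here, "at dusk".
"Only" then excludes alternative settings while the background — Bruno as agent and the telescope as thing and Yusuf as recipient — is held fixed.
No listed fact shares that background with another setting. Nothing contradicts the reply.
(Fact (1) would refute a reading with focus on the thing — but that is not what the question asks.)

0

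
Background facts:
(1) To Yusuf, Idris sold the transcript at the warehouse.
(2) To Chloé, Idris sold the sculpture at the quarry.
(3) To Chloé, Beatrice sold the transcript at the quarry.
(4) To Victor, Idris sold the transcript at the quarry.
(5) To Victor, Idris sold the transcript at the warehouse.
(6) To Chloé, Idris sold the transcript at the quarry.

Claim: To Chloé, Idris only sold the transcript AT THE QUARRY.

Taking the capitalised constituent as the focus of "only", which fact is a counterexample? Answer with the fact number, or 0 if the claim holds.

0

Focus (in capitals) is "at the quarry" — the setting. "Only" excludes alternative settings while holding fixed same agent, thing, recipient (Idris / the transcript / Chloé).
No fact matches same agent, thing, recipient (Idris / the transcript / Chloé) with a different setting — every other fact differs on at least one backgrounded slot. So no fact refutes it.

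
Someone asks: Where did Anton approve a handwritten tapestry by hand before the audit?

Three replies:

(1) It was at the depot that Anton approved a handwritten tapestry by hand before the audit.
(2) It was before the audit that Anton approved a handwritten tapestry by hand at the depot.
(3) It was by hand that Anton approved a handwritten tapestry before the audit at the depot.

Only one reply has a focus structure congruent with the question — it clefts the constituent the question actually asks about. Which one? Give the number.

1

The question word "where" targets the location.
Option (1) clefts "at the depot" — that matches what the question asks about.
Option (2) clefts "before the audit" — the time, not what was asked.
Option (3) clefts "by hand" — the manner, not what was asked.
So the congruent reply is (1).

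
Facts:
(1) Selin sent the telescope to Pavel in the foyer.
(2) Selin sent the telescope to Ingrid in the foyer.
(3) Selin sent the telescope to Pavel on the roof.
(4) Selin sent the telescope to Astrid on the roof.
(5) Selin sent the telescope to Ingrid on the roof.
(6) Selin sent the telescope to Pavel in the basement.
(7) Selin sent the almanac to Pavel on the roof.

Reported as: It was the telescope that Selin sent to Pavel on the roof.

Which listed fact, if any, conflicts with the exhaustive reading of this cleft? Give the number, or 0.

Focus of the cleft: "the telescope" (the thing). Presupposed background: agent = Selin, recipient = Pavel, setting = on the roof.
The exhaustive reading says no other thing fits that background.
Fact (7) shares the background but with thing = the almanac; exhaustivity is violated.

7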